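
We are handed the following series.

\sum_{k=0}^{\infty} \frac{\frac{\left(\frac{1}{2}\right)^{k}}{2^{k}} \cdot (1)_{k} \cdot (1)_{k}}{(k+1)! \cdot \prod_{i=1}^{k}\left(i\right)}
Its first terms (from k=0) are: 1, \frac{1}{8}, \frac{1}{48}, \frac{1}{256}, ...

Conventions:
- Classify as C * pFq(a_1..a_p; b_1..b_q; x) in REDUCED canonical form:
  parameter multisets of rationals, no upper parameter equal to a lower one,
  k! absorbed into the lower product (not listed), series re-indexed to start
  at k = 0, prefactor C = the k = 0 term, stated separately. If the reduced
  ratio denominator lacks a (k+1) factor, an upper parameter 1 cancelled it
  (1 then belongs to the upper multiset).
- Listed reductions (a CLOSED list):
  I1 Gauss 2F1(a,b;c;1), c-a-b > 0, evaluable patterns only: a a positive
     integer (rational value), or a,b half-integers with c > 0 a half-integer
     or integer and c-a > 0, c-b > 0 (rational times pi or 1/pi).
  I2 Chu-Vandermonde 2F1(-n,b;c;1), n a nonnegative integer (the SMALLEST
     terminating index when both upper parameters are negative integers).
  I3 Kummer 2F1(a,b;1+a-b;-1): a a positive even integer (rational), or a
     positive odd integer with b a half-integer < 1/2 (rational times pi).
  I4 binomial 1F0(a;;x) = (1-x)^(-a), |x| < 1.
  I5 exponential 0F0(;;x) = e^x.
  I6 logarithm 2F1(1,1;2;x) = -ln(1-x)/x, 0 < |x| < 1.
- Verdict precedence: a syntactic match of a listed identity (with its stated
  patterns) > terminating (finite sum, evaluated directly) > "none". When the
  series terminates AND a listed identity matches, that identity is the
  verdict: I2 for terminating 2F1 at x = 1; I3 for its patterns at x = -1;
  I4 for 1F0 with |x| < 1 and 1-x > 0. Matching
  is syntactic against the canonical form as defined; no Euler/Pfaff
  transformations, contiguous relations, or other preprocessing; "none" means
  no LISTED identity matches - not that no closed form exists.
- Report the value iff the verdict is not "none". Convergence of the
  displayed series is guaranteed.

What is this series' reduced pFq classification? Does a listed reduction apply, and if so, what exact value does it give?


At argument \frac{1}{4}: a 2F1 with upper {1, 1}, lower {2}, scaled by C = 1. Verdict: this is logarithm (I6) (the logarithm: parameters (1,1;2), x = \frac{1}{4}). Value: \left(-4\right) \cdot \ln\left(\frac{3}{4}\right).

Structural cue: from the first term 1: the product of the first k integers (C = 1) is k!.
Term ratio: r(k) = \frac{1}{4} * (k+1) (k+1) / [(k+2) (k+1)] - rational in k. x = \frac{1}{4}; t_0 = 1; negate the roots.


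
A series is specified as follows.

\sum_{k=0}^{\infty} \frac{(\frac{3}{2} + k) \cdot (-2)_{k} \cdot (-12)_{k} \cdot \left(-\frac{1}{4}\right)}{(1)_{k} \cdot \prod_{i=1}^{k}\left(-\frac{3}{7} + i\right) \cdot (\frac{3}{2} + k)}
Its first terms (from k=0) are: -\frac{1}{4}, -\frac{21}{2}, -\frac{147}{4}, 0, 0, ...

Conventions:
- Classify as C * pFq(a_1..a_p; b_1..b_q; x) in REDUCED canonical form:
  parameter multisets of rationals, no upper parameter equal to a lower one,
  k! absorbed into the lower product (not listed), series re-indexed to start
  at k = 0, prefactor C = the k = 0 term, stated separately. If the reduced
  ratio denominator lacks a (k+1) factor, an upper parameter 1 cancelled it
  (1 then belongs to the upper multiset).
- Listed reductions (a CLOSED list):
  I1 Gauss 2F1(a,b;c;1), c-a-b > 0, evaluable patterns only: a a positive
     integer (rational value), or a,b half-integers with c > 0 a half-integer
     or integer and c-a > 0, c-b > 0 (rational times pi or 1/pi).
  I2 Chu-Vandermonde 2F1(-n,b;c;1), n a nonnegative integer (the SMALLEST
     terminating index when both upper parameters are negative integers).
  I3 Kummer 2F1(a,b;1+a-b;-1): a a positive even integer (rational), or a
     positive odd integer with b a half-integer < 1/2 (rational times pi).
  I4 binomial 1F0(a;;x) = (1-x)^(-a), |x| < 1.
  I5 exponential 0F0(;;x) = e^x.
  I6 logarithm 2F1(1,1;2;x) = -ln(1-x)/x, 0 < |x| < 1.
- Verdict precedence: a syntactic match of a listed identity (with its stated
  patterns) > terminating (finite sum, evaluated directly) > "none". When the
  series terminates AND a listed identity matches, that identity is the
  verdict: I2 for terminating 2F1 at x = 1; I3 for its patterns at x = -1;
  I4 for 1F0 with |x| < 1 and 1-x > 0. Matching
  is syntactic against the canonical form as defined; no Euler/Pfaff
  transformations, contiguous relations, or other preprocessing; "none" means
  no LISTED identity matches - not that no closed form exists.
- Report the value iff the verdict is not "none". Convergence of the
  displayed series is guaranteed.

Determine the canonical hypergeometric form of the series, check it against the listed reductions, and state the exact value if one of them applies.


Classification (C = -\frac{1}{4}): 2F1 with upper {-12, -2}, lower {\frac{4}{7}}, argument x = 1. Verdict at x = 1: Chu-Vandermonde (I2) matches (terminating 2F1 at x = 1 with n = 2, b = -12, c = \frac{4}{7}). Value: -\frac{95}{2}.

The tell: t_0 = -\frac{1}{4} here, and the lower running product (C = -1/4, x = 1) is a rising factorial.
Step ratio: r(k) = 1 * (k-12) (k-2) / [(k+\frac{4}{7}) (k+1)] - rational; roots negated = parameters, x = 1, C = -\frac{1}{4}.


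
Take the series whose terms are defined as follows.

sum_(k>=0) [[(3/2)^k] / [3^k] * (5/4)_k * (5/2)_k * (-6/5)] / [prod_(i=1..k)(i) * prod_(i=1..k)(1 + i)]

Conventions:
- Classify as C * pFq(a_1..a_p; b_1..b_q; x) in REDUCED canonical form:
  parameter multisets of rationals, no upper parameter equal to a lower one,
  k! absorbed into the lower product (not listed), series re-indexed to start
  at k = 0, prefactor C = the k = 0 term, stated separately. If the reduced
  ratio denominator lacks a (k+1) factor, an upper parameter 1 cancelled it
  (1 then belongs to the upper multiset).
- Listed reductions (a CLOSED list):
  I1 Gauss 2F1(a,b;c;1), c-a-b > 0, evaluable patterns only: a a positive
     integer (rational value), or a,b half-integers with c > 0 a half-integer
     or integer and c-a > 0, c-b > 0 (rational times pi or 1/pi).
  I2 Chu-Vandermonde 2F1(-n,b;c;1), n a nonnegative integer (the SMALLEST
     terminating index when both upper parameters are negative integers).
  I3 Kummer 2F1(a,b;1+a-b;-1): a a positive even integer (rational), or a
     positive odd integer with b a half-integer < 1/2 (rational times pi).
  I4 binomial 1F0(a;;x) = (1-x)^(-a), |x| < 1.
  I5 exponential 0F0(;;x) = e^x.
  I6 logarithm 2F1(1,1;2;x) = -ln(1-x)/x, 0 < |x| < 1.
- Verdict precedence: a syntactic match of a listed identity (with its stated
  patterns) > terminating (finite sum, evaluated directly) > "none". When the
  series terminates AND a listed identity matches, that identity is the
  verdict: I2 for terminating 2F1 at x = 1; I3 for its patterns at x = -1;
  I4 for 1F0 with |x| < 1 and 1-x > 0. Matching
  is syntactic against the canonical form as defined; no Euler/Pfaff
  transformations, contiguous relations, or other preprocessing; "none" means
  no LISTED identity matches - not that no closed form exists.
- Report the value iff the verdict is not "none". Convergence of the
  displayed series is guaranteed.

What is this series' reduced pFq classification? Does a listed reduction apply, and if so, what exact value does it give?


Prefactor -6/5, argument 1/2: 2F1 with upper {5/4, 5/2} over lower {2}. Verdict: none - this 2F1 at x = 1/2 matches no listed pattern, and upper {5/4, 5/2} holds no stopper.

Key observation: with t_0 = -6/5, the two k-th powers (C = -6/5) combine into one argument.
Term ratio: r(k) = (1/2) * (k+5/4) (k+5/2) / [(k+2) (k+1)] - rational; roots negated = parameters, x = (1/2), C = -6/5.


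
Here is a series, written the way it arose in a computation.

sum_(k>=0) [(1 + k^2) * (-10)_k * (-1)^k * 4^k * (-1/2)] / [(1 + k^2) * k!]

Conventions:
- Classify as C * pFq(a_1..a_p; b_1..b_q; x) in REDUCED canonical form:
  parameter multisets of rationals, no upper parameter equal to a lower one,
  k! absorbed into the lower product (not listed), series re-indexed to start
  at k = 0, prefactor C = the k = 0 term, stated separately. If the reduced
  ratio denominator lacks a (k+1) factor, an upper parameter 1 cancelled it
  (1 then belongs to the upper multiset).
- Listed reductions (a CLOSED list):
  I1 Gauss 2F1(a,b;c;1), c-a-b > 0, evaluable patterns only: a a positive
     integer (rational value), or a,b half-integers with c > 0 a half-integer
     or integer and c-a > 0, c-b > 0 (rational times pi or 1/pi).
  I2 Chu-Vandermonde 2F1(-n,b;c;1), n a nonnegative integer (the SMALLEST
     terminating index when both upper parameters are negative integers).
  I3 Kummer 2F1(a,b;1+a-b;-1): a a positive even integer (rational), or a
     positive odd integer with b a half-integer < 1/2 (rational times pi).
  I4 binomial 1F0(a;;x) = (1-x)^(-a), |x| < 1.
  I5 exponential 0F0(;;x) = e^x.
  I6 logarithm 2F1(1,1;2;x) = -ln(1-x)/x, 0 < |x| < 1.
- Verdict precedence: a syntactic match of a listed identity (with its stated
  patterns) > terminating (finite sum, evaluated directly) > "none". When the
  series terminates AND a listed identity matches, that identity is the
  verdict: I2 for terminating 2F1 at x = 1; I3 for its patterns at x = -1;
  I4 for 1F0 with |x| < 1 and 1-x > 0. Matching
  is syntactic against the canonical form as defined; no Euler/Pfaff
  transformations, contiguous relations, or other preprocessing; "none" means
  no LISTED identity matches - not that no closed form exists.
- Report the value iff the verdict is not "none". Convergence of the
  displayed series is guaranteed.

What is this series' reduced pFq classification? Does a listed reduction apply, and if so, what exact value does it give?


With C = -1/2: the canonical form is 1F0(-10; -; -4). Verdict: terminating - no listed pattern fits, but -10 in the upper list cuts the series at k = 10; direct evaluation. Value: -9765625/2.

First insight: x = (-4) and the factor k^2 + 1 cancels (top and bottom), leaving C = -1/2.
Step ratio: r(k) = (-4) * (k-10) / [(k+1)] ; factor over Q: parameters, x = (-4), and C = -1/2.


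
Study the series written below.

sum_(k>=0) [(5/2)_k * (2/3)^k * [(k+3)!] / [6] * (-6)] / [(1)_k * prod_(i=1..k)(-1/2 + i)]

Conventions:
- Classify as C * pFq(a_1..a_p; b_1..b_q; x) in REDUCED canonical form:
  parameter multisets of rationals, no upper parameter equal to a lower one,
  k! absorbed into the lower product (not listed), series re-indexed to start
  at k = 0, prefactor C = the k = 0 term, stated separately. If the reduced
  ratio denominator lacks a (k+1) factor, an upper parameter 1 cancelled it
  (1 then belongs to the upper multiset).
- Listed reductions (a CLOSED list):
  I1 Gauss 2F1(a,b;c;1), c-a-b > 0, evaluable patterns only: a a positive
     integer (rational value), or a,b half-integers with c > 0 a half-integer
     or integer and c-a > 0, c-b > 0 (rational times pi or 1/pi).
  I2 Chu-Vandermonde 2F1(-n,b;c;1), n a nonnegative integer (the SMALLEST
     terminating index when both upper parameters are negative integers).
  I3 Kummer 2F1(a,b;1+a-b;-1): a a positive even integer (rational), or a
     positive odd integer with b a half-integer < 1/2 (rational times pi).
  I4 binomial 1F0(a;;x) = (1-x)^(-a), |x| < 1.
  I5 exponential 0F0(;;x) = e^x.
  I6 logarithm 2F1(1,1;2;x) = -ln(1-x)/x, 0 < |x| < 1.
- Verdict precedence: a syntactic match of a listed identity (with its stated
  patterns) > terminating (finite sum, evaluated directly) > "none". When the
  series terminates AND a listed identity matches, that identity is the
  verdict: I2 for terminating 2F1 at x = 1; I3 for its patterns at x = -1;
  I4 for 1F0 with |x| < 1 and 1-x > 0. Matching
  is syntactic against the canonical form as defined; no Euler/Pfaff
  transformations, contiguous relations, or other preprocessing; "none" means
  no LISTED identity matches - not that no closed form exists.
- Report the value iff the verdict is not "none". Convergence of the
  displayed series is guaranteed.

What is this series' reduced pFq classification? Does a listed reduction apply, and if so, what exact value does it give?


The tell: with t_0 = -6, the lower running product (C = -6) is a rising factorial.
Term ratio: r(k) = (2/3) * (k+5/2) (k+4) / [(k+1/2) (k+1)] - rational in k, leading ratio (2/3); with t_0 = -6, classification follows.

Classification (C = -6): 2F1 with upper {5/2, 4}, lower {1/2}, argument x = 2/3. Verdict: none here - no I1-I6 shape fits x = 2/3 with lower {1/2}.


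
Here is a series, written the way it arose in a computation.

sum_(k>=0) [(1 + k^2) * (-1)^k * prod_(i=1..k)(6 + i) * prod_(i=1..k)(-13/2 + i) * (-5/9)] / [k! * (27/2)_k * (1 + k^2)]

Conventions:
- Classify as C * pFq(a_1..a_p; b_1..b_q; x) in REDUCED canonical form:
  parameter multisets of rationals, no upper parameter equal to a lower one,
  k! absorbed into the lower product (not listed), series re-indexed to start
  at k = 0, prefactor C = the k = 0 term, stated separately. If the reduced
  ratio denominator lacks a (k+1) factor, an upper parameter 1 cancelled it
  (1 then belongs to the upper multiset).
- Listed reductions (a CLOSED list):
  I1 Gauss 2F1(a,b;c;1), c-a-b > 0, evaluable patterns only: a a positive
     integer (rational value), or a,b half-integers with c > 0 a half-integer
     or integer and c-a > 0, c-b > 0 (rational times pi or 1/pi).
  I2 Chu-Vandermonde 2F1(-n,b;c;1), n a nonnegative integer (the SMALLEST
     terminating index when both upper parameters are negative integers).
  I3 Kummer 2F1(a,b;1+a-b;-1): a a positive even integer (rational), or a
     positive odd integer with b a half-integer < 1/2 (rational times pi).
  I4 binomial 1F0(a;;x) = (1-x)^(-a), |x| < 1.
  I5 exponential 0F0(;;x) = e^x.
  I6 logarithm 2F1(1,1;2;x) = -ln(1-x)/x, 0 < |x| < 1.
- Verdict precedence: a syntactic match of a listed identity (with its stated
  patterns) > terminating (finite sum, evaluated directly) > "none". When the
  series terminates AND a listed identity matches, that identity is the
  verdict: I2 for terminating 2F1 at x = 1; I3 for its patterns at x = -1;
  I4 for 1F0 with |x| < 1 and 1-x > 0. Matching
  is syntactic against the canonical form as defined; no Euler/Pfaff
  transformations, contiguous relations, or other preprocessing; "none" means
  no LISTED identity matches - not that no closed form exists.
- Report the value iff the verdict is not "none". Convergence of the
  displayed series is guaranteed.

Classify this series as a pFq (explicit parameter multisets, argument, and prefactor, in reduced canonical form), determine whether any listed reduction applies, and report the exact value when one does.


This is -5/9 * 2F1(-11/2, 7; 27/2; -1) in reduced canonical form. Verdict: Kummer's theorem (I3) matches (x = -1; c = 27/2 equals 1+a-b for upper {-11/2, 7}: listed pattern). Sum: (-4647768125/2415919104) * pi.

The tell: t_0 being -5/9, the running product (C = -5/9) telescopes to a rising factorial.
Ratio: r(k) = (-1) * (k-11/2) (k+7) / [(k+27/2) (k+1)] - rational; roots negated = parameters, x = (-1), C = -5/9.


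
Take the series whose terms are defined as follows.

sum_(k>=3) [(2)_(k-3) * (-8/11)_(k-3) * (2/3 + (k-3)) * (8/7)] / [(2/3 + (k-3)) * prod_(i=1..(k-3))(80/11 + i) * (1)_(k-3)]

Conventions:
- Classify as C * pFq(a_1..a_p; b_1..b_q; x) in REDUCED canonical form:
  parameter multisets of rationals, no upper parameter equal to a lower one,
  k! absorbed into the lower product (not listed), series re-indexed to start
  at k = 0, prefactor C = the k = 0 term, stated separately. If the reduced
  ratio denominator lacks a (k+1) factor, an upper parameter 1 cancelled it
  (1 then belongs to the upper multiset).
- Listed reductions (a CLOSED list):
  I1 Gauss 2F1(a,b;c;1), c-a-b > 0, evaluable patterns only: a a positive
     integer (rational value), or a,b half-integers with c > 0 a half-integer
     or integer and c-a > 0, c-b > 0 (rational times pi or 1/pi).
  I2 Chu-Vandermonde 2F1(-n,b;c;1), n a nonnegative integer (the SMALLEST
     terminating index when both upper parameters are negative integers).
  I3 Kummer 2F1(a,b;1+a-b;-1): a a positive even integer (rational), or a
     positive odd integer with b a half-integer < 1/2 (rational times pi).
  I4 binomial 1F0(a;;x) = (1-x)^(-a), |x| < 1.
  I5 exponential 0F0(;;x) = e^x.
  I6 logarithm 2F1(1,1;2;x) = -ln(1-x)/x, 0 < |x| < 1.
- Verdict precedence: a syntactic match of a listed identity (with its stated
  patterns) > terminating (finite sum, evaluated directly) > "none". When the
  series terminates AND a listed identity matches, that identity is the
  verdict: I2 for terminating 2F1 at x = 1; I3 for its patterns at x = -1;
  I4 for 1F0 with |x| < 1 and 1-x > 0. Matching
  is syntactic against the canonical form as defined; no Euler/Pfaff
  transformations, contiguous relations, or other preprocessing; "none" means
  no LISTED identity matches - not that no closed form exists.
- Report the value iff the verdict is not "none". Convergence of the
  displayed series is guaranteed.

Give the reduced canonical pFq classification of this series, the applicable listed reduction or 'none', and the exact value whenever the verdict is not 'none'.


Structural cue: t_0 = 8/7 here, and the factor k + 2/3 cancels (top and bottom), leaving C = 8/7.
Consecutive-term ratio: r(k) = 1 * (k-8/11) (k+2) / [(k+91/11) (k+1)] - rational in k. x = 1; t_0 = 8/7; negate the roots.

This is 8/7 * 2F1(-8/11, 2; 91/11; 1) in reduced canonical form. Verdict at x = 1: Gauss's theorem (I1) matches (x = 1: the Gamma ratio telescopes since c-a-b = 7 > 0 and a = 2 in Z>0). Sum: 5520/5929.


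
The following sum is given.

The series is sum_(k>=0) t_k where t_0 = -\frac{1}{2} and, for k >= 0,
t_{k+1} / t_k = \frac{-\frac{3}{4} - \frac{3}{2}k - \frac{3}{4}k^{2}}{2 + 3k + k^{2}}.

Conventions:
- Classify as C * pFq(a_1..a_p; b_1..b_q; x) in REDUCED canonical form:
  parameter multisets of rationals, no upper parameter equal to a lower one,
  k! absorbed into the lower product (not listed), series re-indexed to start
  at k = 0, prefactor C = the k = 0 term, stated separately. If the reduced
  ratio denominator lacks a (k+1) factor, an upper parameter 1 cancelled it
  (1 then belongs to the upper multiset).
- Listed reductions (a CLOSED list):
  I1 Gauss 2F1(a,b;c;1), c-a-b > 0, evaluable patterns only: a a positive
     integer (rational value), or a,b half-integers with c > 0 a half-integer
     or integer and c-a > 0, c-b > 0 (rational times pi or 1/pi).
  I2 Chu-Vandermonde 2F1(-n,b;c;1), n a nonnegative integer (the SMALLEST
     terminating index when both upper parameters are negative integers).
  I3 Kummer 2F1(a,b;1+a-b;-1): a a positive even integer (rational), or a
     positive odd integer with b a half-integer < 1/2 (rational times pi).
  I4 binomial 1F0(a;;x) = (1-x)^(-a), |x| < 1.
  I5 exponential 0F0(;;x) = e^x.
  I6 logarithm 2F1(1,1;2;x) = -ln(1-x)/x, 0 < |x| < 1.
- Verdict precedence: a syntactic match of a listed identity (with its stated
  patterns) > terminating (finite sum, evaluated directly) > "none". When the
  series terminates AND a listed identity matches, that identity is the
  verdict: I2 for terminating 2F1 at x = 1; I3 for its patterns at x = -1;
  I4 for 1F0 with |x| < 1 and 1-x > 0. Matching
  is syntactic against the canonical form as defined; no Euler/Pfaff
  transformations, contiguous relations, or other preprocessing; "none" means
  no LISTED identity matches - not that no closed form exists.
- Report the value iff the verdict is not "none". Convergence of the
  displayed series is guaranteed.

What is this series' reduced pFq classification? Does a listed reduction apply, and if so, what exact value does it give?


x = -\frac{3}{4} here; the reduced form reads 2F1, upper {1, 1}, lower {2}, C = -\frac{1}{2}. Verdict: the I6 logarithm reduction matches (the logarithm: parameters (1,1;2), x = -\frac{3}{4}). Value: \left(-\frac{2}{3}\right) \cdot \ln\left(\frac{7}{4}\right).

Key step: t_0 being -\frac{1}{2}, roots of the ratio polynomials (C = -1/2, x = -3/4) are the negated parameters.
Term ratio: r(k) = -\frac{3}{4} * (k+1) (k+1) / [(k+2) (k+1)] - poly over poly, x = -\frac{3}{4} from leading terms; C = -\frac{1}{2} at k = 0.


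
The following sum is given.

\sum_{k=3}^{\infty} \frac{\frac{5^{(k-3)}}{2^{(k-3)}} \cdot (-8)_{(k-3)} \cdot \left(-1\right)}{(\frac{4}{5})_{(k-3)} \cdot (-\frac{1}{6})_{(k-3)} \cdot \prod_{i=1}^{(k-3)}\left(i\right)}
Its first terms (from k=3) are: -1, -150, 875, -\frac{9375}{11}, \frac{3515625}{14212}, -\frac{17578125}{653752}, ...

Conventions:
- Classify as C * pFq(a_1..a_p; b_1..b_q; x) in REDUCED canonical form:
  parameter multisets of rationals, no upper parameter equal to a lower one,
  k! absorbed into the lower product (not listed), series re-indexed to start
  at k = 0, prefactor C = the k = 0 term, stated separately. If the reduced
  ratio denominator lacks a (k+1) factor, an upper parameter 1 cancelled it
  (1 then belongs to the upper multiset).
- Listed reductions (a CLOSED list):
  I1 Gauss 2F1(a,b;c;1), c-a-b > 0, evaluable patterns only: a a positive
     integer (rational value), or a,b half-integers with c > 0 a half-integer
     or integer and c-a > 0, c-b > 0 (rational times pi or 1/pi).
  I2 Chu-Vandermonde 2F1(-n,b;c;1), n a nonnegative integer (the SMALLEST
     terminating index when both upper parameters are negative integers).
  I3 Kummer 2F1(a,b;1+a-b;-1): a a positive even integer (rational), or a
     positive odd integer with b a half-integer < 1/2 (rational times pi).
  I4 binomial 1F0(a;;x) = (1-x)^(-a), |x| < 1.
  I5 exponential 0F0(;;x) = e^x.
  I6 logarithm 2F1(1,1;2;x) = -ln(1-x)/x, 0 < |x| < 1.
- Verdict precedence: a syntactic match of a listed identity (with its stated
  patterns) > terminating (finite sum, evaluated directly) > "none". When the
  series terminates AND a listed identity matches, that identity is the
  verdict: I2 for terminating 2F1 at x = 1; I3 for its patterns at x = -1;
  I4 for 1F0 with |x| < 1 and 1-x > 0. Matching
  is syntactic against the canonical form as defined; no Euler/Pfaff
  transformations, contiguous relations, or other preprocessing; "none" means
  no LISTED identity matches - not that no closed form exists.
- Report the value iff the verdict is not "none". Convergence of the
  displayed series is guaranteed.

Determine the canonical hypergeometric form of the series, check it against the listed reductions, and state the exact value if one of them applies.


This is -1 * 1F2(-8; -\frac{1}{6}, \frac{4}{5}; \frac{5}{2}) in reduced canonical form. Verdict: terminating at k = 8: the factor (-8)_k kills every later term; summing the 9 survivors is exact. Sum: \frac{364743020876070457}{3905721023171968}.

The tell: from the first term -1: the product of the first k integers (C = -1) is k!.
Term ratio: r(k) = \frac{5}{2} * (k-8) / [(k-\frac{1}{6}) (k+\frac{4}{5}) (k+1)] - rational in k. x = \frac{5}{2}; t_0 = -1; negate the roots.


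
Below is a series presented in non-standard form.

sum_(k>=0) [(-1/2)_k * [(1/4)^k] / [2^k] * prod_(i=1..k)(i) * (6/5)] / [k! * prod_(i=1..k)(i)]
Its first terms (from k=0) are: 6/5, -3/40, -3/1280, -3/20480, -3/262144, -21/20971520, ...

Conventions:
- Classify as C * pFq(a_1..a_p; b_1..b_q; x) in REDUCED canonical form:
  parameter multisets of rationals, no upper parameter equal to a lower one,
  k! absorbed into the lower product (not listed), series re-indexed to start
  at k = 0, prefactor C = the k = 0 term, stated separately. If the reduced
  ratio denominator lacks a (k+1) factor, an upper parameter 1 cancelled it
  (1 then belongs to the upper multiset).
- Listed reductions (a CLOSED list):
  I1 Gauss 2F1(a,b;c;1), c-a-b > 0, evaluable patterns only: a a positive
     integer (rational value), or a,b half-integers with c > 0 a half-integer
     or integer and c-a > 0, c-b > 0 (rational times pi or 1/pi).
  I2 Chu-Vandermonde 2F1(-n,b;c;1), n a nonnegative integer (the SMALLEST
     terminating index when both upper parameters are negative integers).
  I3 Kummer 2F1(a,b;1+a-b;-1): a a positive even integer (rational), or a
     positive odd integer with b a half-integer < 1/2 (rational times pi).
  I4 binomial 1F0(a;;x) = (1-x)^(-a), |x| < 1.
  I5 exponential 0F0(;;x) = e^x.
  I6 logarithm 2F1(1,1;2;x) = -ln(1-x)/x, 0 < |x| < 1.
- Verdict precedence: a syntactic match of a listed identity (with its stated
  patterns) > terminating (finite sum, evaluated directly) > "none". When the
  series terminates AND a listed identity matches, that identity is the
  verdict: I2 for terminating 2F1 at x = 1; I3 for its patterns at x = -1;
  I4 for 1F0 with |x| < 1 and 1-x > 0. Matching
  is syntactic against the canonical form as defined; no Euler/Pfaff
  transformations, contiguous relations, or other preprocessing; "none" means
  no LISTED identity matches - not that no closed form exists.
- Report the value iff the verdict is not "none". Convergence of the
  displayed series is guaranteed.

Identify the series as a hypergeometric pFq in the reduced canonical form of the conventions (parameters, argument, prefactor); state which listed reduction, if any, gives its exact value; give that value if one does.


With C = 6/5: the canonical form is 1F0(-1/2; -; 1/8). Verdict: this is binomial (I4) (the 1F0 binomial series: exponent 1/2, x = 1/8). Its exact value is (6/5) * (7/8)^(1/2).

Key step: with t_0 = 6/5, the two k-th powers (prefactor 6/5) combine into one argument.
Term ratio: r(k) = (1/8) * (k-1/2) / [(k+1)] - poly over poly, x = (1/8) from leading terms; C = 6/5 at k = 0.


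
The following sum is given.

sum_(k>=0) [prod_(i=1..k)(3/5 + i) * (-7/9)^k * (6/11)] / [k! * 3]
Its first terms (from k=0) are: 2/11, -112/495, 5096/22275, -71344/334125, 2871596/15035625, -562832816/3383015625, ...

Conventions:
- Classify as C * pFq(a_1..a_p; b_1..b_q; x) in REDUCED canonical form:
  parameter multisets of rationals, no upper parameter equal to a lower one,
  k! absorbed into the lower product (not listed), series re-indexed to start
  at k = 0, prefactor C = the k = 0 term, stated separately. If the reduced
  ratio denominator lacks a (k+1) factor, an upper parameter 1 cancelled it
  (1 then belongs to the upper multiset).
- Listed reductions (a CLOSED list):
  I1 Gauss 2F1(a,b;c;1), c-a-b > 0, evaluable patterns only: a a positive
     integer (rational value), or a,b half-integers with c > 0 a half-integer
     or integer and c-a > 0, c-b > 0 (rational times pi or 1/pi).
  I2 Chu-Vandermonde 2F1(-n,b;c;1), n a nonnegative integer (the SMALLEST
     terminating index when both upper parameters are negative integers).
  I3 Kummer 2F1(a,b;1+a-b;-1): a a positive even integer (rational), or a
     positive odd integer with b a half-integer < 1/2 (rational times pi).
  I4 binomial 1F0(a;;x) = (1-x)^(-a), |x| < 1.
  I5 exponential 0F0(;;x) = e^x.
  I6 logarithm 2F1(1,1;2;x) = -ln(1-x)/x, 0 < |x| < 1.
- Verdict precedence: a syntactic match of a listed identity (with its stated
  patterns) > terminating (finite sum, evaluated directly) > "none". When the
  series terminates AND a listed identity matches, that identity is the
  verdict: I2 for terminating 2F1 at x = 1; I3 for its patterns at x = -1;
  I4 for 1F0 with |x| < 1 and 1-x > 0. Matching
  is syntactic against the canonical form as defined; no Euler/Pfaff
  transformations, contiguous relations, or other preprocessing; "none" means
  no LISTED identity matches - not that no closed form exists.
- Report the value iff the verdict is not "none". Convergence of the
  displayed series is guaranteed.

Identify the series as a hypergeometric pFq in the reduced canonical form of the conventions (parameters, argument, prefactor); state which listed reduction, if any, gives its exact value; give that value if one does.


Classification (C = 2/11): 1F0 with upper {8/5}, lower {-}, argument x = -7/9. Verdict: this is the binomial series (I4) (the 1F0 binomial series: exponent -8/5, x = -7/9). Hence: (2/11) * (16/9)^(-8/5).

First insight: with t_0 = 2/11, the running product (C = 2/11, x = -7/9) telescopes to a rising factorial.
Adjacent-term ratio: r(k) = (-7/9) * (k+8/5) / [(k+1)] - rational in k, leading ratio (-7/9); with t_0 = 2/11, classification follows.


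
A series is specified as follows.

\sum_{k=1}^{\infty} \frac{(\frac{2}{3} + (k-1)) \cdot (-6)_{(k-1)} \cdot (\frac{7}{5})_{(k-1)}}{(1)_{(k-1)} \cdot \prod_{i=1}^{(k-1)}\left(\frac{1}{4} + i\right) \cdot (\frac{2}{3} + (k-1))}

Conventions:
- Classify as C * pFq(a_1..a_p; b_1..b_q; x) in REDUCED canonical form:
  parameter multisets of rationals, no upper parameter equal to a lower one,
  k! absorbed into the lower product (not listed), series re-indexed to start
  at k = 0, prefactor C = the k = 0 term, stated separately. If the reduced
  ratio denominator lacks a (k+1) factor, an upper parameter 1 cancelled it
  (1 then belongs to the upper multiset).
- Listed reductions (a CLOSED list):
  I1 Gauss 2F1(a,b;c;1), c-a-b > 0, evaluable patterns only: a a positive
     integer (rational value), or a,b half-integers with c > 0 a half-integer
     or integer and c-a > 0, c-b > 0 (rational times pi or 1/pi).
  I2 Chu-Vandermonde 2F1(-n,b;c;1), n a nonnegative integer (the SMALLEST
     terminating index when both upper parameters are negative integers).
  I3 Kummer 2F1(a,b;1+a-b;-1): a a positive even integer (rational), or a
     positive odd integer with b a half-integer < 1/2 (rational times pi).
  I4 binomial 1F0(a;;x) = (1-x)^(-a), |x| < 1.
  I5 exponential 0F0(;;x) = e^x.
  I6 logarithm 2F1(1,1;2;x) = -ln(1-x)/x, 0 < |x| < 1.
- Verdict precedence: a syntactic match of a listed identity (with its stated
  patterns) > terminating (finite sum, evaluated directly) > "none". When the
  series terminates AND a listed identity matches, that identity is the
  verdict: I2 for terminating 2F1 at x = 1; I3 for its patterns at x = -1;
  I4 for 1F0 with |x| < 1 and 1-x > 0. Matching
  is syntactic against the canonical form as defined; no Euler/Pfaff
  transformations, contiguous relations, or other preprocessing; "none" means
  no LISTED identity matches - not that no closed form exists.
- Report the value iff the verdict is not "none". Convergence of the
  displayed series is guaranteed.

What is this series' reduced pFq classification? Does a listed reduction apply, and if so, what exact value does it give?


Key observation: from the first term 1: (1)_k (C = 1, x = 1) is k! itself.
Adjacent-term ratio: r(k) = 1 * (k-6) (k+\frac{7}{5}) / [(k+\frac{5}{4}) (k+1)] - poly over poly, x = 1 from leading terms; C = 1 at k = 0.

The series (x = 1) is 2F1: upper {-6, \frac{7}{5}}, lower {\frac{5}{4}}, prefactor 1. Verdict: Vandermonde's identity (I2) applies (terminating 2F1 at x = 1 with n = 6, b = 7/5, c = \frac{5}{4}). Exact value: -\frac{750101}{76171875}.


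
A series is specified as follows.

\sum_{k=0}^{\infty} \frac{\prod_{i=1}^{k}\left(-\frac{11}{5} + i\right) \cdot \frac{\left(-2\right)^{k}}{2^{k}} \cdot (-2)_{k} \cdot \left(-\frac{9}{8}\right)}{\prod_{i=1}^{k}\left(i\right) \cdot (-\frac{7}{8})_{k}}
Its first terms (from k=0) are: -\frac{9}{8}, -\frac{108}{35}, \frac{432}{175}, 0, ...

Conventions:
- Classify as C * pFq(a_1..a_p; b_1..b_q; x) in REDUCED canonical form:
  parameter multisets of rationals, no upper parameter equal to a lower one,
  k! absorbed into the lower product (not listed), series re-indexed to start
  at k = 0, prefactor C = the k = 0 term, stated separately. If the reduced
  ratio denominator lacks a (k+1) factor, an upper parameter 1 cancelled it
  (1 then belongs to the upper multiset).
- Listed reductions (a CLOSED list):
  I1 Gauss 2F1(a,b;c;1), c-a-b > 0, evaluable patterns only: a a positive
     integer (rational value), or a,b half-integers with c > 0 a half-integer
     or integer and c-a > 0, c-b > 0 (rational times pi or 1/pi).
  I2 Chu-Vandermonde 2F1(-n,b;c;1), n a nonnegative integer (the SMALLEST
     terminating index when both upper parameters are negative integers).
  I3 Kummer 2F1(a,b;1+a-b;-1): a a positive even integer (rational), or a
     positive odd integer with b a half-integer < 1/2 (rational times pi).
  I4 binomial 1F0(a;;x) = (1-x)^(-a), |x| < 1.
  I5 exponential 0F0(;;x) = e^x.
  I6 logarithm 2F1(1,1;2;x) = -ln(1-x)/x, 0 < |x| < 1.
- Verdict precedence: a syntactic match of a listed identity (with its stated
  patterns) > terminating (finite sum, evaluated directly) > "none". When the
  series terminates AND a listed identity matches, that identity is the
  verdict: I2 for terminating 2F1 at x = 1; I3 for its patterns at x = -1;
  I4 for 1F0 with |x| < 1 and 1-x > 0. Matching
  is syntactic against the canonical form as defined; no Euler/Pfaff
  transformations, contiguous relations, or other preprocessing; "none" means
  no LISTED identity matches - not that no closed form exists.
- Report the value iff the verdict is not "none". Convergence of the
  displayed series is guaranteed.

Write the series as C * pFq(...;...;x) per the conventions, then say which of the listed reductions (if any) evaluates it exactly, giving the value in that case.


Reduced: x = -1, 2F1, upper = {-2, -\frac{6}{5}}, lower = {-\frac{7}{8}}, C = -\frac{9}{8}. Verdict: terminating. (-2)_k vanishes past k = 2, leaving a 3-term sum, computed directly. Value: -\frac{2439}{1400}.

First insight: from the first term -\frac{9}{8}: the running product (C = -9/8, x = -1) telescopes to a rising factorial.
Step ratio: r(k) = -1 * (k-2) (k-\frac{6}{5}) / [(k-\frac{7}{8}) (k+1)] - rational in k, leading ratio -1; with t_0 = -\frac{9}{8}, classification follows.


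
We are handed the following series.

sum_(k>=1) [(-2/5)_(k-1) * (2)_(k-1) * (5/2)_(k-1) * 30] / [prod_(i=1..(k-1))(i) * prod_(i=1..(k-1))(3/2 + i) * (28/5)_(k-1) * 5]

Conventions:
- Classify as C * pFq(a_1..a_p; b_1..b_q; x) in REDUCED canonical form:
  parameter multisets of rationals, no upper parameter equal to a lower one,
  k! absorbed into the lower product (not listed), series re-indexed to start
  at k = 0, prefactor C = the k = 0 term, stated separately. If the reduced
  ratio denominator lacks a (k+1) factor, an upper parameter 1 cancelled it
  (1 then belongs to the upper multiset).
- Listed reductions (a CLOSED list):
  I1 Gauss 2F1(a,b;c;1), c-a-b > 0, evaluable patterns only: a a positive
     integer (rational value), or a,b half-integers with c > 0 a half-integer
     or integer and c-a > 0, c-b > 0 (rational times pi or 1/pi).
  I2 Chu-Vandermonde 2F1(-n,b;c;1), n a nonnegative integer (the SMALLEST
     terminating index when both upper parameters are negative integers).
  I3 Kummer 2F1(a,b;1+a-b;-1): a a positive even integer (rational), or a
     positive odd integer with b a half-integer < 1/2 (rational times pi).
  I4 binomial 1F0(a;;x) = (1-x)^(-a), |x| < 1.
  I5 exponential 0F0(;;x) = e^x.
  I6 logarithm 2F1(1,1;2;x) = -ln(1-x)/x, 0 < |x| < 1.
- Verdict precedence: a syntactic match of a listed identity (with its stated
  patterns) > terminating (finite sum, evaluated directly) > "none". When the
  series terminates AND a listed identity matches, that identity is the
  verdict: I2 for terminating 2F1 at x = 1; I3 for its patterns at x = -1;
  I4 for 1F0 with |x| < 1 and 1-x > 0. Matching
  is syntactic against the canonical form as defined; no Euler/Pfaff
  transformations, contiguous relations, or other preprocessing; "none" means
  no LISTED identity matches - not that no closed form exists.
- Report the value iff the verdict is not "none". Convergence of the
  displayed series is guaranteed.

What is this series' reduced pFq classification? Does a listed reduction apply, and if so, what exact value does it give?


This is 6 * 2F1(-2/5, 2; 28/5; 1) in reduced canonical form. Verdict: Gauss's theorem (I1) matches (x = 1: the Gamma ratio telescopes since c-a-b = 4 > 0 and a = 2 in Z>0). Exact value: 621/125.

Structural cue: from the first term 6: the parameter 5/2 appears in both the upper and lower lists and cancels.
Adjacent-term ratio: r(k) = 1 * (k-2/5) (k+2) / [(k+28/5) (k+1)] - rational; roots negated = parameters, x = 1, C = 6.


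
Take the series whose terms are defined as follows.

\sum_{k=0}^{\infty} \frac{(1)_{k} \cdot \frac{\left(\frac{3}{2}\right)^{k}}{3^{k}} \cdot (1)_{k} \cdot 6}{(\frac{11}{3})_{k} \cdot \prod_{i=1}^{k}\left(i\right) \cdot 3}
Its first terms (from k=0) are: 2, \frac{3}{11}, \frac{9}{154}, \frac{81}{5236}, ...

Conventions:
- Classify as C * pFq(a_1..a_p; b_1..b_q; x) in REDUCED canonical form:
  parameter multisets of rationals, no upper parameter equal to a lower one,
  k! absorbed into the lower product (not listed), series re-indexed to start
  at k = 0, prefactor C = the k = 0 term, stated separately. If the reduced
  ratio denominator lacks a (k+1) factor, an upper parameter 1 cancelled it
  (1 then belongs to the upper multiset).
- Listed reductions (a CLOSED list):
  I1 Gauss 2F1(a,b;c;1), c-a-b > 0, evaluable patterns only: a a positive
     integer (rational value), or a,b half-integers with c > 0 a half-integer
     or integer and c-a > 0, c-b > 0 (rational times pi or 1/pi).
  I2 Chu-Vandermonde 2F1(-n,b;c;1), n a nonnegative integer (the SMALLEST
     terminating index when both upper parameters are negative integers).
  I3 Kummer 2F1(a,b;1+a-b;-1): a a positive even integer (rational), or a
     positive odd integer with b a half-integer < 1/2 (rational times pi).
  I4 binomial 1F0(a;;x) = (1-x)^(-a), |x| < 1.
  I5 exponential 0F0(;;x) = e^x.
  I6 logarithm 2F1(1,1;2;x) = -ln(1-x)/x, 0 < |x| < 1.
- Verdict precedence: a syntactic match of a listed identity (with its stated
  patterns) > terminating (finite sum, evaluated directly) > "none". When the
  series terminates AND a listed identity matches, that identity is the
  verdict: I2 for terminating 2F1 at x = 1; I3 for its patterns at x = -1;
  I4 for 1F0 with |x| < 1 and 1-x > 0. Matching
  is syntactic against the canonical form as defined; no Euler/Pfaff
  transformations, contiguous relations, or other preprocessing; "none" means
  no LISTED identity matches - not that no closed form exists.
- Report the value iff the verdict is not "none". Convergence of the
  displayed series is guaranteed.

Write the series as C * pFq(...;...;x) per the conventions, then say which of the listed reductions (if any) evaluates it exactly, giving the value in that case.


At argument \frac{1}{2}: a 2F1 with upper {1, 1}, lower {\frac{11}{3}}, scaled by C = 2. Verdict: none - this 2F1 at x = \frac{1}{2} matches no listed pattern, and upper {1, 1} holds no stopper.

Structural cue: from the first term 2: the product of the first k integers (prefactor 2) is k!.
Ratio: r(k) = \frac{1}{2} * (k+1) (k+1) / [(k+\frac{11}{3}) (k+1)] - poly over poly, x = \frac{1}{2} from leading terms; C = 2 at k = 0.


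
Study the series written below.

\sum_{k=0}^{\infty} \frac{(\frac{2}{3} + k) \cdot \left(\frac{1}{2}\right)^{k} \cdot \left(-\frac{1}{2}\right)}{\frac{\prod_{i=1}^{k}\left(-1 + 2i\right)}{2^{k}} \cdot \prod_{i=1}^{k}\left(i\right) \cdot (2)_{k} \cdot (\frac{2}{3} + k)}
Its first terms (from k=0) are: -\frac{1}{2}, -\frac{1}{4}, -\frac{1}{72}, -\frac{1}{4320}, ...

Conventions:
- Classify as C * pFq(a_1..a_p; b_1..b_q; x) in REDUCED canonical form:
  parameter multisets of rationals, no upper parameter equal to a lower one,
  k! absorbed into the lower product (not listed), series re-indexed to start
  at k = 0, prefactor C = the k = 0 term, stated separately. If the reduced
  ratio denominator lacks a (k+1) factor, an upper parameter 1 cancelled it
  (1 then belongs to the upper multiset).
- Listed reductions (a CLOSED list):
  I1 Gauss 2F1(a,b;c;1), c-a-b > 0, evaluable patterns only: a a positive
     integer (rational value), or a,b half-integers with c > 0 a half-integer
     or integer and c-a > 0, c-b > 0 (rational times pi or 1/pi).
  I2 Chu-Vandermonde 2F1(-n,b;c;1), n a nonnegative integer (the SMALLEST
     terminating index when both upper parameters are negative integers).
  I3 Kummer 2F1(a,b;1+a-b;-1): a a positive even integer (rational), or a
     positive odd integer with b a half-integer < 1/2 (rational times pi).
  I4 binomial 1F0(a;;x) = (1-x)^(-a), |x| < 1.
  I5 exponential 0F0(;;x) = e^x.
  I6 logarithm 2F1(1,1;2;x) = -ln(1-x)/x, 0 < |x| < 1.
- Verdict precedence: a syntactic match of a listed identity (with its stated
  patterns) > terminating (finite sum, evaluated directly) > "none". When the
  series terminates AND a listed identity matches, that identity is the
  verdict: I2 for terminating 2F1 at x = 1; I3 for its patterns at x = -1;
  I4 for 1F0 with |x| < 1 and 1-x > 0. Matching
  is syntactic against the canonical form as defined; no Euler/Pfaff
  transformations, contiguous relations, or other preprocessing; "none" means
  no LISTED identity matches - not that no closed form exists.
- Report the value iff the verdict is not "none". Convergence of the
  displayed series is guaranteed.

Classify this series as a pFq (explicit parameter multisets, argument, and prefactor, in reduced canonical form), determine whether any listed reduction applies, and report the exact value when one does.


This is -\frac{1}{2} * 0F2(-; \frac{1}{2}, 2; \frac{1}{2}) in reduced canonical form. Verdict: none - this 0F2 at x = \frac{1}{2} matches no listed pattern, and upper {-} holds no stopper.

Structural cue: with t_0 = -\frac{1}{2}, the product of the first k integers (prefactor -1/2) is k!.
Step ratio: r(k) = \frac{1}{2} * 1 / [(k+\frac{1}{2}) (k+2) (k+1)] - rational; roots negated = parameters, x = \frac{1}{2}, C = -\frac{1}{2}.
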